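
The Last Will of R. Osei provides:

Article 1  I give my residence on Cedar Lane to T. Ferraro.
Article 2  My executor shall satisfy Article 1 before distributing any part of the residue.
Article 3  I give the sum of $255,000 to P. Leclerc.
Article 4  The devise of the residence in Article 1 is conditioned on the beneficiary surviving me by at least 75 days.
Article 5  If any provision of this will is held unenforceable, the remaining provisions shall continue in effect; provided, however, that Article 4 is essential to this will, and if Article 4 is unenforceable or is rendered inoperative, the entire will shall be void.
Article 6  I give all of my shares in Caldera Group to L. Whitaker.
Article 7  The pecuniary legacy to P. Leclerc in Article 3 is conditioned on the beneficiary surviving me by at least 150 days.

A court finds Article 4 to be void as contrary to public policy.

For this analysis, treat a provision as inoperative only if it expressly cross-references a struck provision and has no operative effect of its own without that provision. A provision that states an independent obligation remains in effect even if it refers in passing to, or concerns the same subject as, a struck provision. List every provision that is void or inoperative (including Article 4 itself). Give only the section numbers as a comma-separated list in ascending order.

Article 4 is struck. Nothing else in the will is defined by reference to Article 4. Article 5 makes Article 4 an essential term, and Article 4 is the provision held invalid; under Article 5, the entire will is therefore void. No provision of the will survives.

1, 2, 3, 4, 5, 6, 7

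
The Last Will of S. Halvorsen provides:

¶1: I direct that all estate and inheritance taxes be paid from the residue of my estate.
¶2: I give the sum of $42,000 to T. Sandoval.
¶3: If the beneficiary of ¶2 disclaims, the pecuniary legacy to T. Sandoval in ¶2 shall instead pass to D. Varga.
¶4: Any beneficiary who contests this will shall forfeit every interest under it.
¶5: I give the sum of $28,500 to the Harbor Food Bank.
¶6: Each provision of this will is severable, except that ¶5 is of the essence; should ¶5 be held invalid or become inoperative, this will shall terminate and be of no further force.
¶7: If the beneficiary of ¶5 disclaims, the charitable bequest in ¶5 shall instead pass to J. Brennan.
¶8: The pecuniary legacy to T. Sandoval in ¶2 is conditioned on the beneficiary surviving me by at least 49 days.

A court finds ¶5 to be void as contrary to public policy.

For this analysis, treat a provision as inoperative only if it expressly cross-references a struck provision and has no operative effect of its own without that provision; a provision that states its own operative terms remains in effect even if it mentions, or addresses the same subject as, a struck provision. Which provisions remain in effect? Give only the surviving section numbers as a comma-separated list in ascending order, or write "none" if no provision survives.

¶5 is struck. ¶7 merely fixes the alternative disposition for ¶5; with ¶5 gone it has nothing to operate on and falls away. ¶6 makes ¶5 an essential term, and ¶5 is the provision held invalid; under ¶6, the entire will is therefore void. No provision of the will survives.

none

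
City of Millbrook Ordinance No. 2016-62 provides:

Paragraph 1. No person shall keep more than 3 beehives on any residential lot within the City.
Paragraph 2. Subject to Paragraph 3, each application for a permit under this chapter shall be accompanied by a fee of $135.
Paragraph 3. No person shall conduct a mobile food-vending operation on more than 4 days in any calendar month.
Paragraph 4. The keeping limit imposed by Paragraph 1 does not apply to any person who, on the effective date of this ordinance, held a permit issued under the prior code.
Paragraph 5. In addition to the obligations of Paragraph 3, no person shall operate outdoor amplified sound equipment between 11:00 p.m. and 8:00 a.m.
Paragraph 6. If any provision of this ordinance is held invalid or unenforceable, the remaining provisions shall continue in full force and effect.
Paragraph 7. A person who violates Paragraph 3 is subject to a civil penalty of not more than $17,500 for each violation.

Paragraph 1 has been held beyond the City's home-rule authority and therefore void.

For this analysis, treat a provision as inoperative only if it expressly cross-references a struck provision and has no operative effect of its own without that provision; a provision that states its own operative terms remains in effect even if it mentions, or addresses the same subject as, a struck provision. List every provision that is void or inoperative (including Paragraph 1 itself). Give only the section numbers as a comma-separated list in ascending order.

1, 4

Paragraph 1 is struck. Paragraph 4 operates only by reference to Paragraph 1, so it falls with Paragraph 1. Paragraph 6 is a severability clause and preserves every provision that can still be given independent effect. The provisions still in force are Paragraph 2, Paragraph 3, Paragraph 5, Paragraph 6, and Paragraph 7.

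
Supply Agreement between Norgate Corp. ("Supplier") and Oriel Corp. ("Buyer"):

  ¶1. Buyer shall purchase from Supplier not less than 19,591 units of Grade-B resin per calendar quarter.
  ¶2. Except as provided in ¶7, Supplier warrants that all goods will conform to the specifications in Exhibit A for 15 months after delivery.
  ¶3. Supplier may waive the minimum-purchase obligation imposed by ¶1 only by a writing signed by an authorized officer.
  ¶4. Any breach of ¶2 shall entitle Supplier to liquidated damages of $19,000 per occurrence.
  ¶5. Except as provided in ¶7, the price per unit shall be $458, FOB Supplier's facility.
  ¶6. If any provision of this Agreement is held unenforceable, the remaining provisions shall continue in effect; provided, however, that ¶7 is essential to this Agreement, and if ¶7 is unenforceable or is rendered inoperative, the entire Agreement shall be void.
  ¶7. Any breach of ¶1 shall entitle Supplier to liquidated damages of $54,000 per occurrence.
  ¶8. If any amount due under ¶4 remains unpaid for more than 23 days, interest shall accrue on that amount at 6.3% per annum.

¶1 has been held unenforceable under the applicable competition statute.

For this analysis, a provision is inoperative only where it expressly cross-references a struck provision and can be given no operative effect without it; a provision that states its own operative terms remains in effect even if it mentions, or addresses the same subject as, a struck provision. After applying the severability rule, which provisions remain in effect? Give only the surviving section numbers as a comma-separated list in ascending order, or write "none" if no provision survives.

none

¶1 is struck. ¶3 operates only by reference to ¶1, so it falls with ¶1. ¶7 has no operative effect of its own apart from ¶1 and is therefore inoperative. ¶6 makes ¶7 an essential term, and ¶7 has been rendered inoperative by the cascade; under ¶6, the entire Agreement is therefore void. No provision of the Agreement survives.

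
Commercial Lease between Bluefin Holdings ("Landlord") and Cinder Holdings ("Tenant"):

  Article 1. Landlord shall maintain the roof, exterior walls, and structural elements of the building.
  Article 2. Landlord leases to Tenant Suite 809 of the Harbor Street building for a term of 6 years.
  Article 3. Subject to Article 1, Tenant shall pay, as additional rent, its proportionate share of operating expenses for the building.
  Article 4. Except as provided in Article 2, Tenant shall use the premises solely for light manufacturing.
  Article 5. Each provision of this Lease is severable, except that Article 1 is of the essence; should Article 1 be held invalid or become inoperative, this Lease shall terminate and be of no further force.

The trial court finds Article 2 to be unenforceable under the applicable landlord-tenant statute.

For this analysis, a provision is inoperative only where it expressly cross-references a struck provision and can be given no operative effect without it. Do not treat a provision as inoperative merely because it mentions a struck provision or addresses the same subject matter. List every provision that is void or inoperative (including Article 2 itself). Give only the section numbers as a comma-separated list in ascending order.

Article 2 is struck. Although Article 4 refers to Article 2, its operative terms do not depend on Article 2, so it remains in effect. No other provision's operative terms depend on Article 2. Article 5 makes Article 1 an essential term, but Article 1 is unaffected, so the severability proviso in Article 5 preserves the remaining provisions. The provisions still in force are Article 1, Article 3, Article 4, and Article 5.

2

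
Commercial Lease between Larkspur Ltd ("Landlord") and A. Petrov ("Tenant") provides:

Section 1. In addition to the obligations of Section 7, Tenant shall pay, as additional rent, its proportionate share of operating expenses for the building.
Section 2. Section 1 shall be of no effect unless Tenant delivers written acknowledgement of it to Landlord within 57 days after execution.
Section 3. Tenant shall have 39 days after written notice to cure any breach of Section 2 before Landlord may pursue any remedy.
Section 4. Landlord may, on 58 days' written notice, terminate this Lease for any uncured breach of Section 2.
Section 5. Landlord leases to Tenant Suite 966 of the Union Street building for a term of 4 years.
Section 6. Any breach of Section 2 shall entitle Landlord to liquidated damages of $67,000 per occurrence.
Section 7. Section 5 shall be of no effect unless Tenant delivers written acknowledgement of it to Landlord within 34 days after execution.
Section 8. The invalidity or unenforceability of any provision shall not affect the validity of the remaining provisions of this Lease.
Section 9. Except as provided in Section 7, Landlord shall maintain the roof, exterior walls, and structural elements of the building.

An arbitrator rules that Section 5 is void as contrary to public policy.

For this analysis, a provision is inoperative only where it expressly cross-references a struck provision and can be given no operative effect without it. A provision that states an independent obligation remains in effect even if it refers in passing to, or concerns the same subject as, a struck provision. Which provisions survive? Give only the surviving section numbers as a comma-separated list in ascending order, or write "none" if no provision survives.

1, 2, 3, 4, 6, 8, 9

Section 5 is struck. Section 7 has no operative effect of its own apart from Section 5 and is therefore inoperative. Although Section 9 refers to Section 7, its operative terms do not depend on Section 7, so it remains in effect. Section 1 mentions Section 7 but its own obligation stands independently of Section 7, so Section 1 is not affected. Section 8 is a severability clause and preserves every provision that can still be given independent effect. Section 1, Section 2, Section 3, Section 4, Section 6, Section 8, and Section 9 remain in effect.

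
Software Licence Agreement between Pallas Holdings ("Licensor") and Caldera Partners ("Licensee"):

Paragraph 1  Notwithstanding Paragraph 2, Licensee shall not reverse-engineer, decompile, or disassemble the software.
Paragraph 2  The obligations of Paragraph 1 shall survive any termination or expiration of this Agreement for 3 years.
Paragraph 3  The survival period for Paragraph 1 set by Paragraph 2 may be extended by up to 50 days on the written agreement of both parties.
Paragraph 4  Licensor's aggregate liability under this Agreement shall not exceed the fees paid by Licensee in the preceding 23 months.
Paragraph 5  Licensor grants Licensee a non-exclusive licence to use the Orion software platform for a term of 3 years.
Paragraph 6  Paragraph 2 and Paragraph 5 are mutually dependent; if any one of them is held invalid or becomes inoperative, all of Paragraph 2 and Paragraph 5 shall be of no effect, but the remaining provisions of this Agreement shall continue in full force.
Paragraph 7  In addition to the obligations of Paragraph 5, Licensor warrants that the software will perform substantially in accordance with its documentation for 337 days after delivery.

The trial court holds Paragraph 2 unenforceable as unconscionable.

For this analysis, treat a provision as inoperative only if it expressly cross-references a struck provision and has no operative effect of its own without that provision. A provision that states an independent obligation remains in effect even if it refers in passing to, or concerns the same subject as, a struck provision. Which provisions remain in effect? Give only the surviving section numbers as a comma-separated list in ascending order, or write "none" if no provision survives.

1, 4, 6, 7

Paragraph 2 is struck. Paragraph 3 operates only by reference to Paragraph 2, so it falls with Paragraph 2. Although Paragraph 1 refers to Paragraph 2, its operative terms do not depend on Paragraph 2, so it remains in effect. Paragraph 7 mentions Paragraph 5 but its own obligation stands independently of Paragraph 5, so Paragraph 7 is not affected. Paragraph 6 declares Paragraph 2 and Paragraph 5 mutually dependent; since one of them has fallen, all of them are of no effect. That brings down Paragraph 5 as well. The remainder continues in force under Paragraph 6. The provisions still in force are Paragraph 1, Paragraph 4, Paragraph 6, and Paragraph 7.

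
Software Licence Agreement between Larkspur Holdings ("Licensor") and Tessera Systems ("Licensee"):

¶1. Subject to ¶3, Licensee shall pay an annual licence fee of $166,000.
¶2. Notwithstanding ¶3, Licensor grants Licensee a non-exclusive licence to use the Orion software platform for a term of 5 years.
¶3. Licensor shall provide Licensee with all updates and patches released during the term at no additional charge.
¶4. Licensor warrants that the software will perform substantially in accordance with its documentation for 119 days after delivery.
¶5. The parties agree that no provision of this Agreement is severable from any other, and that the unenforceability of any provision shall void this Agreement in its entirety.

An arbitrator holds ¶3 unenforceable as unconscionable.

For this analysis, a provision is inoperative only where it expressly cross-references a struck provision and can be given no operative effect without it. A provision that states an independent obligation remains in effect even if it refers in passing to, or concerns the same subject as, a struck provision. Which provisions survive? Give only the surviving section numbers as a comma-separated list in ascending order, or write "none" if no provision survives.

none

¶3 is struck. Nothing else in the Agreement is defined by reference to ¶3. ¶5 provides that the Agreement is not severable, so the invalidity of any one provision voids the entire Agreement. No provision of the Agreement survives.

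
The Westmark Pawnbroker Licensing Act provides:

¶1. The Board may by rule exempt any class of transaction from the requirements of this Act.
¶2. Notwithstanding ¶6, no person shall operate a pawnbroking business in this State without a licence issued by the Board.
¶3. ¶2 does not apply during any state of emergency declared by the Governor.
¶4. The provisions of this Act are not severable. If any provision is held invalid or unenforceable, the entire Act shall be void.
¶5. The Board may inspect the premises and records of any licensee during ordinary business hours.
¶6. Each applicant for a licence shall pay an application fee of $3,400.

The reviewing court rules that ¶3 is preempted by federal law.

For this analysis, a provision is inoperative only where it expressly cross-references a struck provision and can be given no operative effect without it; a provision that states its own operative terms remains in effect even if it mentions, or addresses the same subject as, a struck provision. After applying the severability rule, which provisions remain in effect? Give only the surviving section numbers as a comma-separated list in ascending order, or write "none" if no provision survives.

none

¶3 is struck. No other provision's operative terms depend on ¶3. ¶4 provides that the Act is not severable, so the invalidity of any one provision voids the entire Act. No provision of the Act survives.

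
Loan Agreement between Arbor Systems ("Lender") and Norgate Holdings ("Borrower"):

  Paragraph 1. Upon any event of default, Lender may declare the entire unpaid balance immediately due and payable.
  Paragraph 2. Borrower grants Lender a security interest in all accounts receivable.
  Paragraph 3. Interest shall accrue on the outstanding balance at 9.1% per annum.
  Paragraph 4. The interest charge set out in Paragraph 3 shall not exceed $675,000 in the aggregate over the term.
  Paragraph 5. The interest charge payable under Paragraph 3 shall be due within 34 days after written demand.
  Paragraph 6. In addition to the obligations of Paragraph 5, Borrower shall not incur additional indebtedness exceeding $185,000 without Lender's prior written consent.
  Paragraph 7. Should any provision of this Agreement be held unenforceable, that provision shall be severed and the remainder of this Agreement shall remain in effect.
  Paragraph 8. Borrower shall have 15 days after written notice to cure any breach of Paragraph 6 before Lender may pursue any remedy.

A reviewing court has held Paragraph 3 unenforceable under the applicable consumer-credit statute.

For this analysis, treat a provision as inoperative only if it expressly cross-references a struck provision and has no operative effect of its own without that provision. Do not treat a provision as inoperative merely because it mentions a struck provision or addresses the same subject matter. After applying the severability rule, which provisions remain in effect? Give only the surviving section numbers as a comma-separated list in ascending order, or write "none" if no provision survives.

Paragraph 3 is struck. Paragraph 4 operates only by reference to Paragraph 3, so it falls with Paragraph 3. Paragraph 5 operates only by reference to Paragraph 3, so it falls with Paragraph 3. Paragraph 6 mentions Paragraph 5 but its own obligation stands independently of Paragraph 5, so Paragraph 6 is not affected. Under the severability clause in Paragraph 7, the remaining provisions continue in force. The provisions still in force are Paragraph 1, Paragraph 2, Paragraph 6, Paragraph 7, and Paragraph 8.

1, 2, 6, 7, 8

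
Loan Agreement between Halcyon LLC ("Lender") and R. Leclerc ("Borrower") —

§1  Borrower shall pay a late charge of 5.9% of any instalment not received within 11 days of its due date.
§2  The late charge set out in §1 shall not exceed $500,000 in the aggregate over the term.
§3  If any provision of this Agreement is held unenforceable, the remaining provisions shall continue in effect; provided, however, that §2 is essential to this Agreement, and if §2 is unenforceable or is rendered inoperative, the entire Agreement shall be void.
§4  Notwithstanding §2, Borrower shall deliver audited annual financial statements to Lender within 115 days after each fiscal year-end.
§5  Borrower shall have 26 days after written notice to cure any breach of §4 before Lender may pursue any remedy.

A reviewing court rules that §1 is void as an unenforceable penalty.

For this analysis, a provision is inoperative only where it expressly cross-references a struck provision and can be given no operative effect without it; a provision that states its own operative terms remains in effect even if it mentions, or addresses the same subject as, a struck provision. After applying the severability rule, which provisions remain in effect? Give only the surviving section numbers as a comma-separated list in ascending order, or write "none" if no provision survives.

none

§1 is struck. §2 does nothing except set the aggregate cap on the late charge by reference to §1; with §1 gone it has no independent effect and is inoperative. §3 makes §2 an essential term, and §2 has been rendered inoperative by the cascade; under §3, the entire Agreement is therefore void. No provision of the Agreement survives.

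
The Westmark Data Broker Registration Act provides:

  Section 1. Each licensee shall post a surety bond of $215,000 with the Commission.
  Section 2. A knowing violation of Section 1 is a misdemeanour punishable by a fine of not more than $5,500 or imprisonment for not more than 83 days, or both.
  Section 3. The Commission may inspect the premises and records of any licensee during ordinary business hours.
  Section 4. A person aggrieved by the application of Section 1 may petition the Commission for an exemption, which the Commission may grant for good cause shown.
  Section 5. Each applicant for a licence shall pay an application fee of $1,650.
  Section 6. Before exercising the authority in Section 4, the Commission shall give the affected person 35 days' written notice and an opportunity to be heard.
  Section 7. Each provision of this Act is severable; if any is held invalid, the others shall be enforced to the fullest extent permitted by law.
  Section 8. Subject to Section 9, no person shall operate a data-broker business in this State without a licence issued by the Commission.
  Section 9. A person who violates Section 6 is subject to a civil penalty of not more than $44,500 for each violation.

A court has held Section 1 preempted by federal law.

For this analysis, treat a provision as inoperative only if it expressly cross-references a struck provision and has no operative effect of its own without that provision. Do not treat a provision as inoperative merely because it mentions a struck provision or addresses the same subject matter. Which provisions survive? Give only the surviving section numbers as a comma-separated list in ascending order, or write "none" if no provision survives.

3, 5, 7, 8

Section 1 is struck. Section 2 has no operative effect of its own apart from Section 1 and is therefore inoperative. Section 4 has no operative effect of its own apart from Section 1 and is therefore inoperative. Section 6 merely fixes the notice-and-hearing requirement for Section 4; with Section 4 gone it has nothing to operate on and falls away. Section 9 operates only by reference to Section 6, so it falls with Section 6. Section 8 mentions Section 9 but its own obligation stands independently of Section 9, so Section 8 is not affected. Section 7 is a severability clause and preserves every provision that can still be given independent effect. That leaves Section 3, Section 5, Section 7, and Section 8 in effect.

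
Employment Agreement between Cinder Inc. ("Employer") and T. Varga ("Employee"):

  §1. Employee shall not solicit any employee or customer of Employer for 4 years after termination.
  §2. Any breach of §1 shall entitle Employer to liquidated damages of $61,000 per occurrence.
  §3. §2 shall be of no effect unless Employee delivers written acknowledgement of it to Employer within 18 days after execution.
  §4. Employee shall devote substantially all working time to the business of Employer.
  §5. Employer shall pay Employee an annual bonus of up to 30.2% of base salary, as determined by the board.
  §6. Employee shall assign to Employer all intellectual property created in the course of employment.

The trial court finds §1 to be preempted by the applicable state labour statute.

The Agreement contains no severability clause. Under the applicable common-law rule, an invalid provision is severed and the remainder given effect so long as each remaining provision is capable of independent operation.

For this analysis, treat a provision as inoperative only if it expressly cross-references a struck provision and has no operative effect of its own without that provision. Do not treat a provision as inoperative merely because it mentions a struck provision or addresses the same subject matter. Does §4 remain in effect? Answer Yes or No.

§1 is struck. The whole of §2 is the liquidated-damages amount, defined by reference to §1, so §2 cannot stand once §1 is removed. §3 operates only by reference to §2, so it falls with §2. Under the stated default rule, only provisions that cannot operate independently fall away; the rest are enforced. §4, §5, and §6 remain in effect. §4 is among the surviving provisions, so the answer is yes.

Yes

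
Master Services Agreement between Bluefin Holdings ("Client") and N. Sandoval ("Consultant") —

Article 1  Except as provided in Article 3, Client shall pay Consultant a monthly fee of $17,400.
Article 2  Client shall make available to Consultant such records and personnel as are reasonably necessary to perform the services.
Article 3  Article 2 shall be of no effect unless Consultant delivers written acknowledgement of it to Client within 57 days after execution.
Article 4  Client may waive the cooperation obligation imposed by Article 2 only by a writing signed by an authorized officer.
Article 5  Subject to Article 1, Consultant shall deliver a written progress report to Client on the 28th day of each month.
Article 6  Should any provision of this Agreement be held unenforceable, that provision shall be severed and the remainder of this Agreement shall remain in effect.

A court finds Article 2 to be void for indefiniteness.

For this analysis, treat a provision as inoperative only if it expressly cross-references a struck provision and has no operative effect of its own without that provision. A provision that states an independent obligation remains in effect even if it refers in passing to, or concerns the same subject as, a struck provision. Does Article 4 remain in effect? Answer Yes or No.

Article 2 is struck. Article 3 operates only by reference to Article 2, so it falls with Article 2. Article 4 operates only by reference to Article 2, so it falls with Article 2. Although Article 1 refers to Article 3, its operative terms do not depend on Article 3, so it remains in effect. Article 6 is a severability clause and preserves every provision that can still be given independent effect. The provisions still in force are Article 1, Article 5, and Article 6. Article 4 is among the inoperative provisions, so the answer is no.

No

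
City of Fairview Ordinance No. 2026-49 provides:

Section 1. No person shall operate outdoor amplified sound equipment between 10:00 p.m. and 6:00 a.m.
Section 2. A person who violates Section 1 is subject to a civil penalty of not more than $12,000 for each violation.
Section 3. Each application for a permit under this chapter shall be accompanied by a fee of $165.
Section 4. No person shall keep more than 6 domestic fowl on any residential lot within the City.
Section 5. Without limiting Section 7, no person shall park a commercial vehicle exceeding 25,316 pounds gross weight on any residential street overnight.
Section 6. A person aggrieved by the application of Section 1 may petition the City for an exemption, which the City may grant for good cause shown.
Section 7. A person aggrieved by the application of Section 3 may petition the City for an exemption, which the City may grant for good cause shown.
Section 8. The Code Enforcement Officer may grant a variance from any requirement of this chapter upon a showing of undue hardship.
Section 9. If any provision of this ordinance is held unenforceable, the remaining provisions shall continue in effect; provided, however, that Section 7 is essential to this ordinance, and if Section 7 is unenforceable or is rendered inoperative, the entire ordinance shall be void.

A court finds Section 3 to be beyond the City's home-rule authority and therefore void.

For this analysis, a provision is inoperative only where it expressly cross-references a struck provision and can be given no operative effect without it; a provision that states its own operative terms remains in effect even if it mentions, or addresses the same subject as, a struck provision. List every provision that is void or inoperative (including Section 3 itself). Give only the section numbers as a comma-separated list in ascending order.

Section 3 is struck. Section 7 has no operative effect of its own apart from Section 3 and is therefore inoperative. Section 9 makes Section 7 an essential term, and Section 7 has been rendered inoperative by the cascade; under Section 9, the entire ordinance is therefore void. No provision of the ordinance survives.

1, 2, 3, 4, 5, 6, 7, 8, 9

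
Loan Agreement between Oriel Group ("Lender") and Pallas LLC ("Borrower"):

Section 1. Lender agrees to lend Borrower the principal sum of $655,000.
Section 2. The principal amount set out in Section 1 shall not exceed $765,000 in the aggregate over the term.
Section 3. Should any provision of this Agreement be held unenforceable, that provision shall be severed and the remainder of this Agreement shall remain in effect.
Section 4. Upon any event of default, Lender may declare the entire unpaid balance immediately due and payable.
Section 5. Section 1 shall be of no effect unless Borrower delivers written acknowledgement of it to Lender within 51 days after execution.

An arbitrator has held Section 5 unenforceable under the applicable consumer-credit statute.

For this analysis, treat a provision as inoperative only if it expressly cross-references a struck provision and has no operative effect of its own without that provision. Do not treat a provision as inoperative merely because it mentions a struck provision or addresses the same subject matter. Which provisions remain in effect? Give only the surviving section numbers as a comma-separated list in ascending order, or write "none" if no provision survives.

1, 2, 3, 4

Section 5 is struck. No other provision's operative terms depend on Section 5. Under the severability clause in Section 3, the remaining provisions continue in force. The provisions still in force are Section 1, Section 2, Section 3, and Section 4.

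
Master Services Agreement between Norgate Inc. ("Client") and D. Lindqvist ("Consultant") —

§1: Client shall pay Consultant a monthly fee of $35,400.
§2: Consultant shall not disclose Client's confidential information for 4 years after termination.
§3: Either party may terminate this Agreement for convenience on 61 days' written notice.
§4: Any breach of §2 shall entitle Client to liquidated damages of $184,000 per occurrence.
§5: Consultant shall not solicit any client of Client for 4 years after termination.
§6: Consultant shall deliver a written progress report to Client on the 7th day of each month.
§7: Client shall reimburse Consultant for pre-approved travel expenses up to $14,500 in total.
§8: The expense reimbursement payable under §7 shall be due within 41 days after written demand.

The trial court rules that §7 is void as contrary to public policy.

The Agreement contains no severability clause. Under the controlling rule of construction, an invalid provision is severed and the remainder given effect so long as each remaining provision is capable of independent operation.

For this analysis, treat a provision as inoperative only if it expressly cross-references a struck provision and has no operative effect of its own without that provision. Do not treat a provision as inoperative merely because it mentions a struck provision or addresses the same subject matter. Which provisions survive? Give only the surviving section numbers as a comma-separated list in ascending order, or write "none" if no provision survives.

§7 is struck. §8 has no operative effect of its own apart from §7 and is therefore inoperative. Under the stated default rule, only provisions that cannot operate independently fall away; the rest are enforced. §1, §2, §3, §4, §5, and §6 remain in effect.

1, 2, 3, 4, 5, 6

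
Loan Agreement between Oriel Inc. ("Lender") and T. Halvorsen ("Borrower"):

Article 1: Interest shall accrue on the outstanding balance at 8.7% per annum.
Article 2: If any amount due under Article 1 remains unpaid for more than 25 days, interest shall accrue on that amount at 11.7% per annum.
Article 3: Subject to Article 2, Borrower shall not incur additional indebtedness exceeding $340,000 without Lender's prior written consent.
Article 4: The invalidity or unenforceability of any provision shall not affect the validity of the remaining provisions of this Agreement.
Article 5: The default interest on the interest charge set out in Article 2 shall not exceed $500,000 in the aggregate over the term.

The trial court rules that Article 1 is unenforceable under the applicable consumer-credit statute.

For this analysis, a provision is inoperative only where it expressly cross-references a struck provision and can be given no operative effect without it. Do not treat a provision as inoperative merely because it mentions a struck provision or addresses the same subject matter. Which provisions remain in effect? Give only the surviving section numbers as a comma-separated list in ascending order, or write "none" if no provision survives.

3, 4

Article 1 is struck. Article 2 operates only by reference to Article 1, so it falls with Article 1. Article 5 has no operative effect of its own apart from Article 2 and is therefore inoperative. Article 3 mentions Article 2 but its own obligation stands independently of Article 2, so Article 3 is not affected. Article 4 is a severability clause and preserves every provision that can still be given independent effect. That leaves Article 3 and Article 4 in effect.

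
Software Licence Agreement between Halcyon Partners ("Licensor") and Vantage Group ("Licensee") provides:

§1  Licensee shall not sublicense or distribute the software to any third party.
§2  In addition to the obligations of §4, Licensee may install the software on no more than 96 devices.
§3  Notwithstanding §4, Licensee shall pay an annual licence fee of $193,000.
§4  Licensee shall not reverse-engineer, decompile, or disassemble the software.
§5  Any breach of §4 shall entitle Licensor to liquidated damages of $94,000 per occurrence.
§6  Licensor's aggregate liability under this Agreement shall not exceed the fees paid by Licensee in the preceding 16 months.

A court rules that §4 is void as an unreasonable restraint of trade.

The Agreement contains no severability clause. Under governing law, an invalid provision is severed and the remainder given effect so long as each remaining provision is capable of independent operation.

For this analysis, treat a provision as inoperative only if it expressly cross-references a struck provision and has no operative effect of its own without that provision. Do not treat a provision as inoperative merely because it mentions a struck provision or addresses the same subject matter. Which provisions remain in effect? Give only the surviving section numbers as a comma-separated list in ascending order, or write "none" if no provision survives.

1, 2, 3, 6

§4 is struck. §5 does nothing except set the liquidated-damages amount by reference to §4; with §4 gone it has no independent effect and is inoperative. §2 mentions §4 but its own obligation stands independently of §4, so §2 is not affected. §3 mentions §4 but its own obligation stands independently of §4, so §3 is not affected. With no severability clause, the stated default rule severs what cannot stand and enforces each remaining provision that can operate on its own. §1, §2, §3, and §6 remain in effect.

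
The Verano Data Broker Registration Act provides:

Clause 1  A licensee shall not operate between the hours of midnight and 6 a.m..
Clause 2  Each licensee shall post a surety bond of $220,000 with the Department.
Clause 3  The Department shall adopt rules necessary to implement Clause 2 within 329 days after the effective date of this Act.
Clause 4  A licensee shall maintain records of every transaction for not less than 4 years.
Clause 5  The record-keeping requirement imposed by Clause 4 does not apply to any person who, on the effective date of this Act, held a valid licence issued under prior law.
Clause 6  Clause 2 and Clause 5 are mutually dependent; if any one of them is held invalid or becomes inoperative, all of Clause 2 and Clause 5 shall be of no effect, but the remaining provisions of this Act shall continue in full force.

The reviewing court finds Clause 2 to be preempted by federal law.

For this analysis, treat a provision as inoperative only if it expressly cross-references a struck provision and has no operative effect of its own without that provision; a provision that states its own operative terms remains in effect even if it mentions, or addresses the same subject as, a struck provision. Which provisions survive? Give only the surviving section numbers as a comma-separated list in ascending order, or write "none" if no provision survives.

1, 4, 6

Clause 2 is struck. Clause 3 has no operative effect of its own apart from Clause 2 and is therefore inoperative. Clause 6 declares Clause 2 and Clause 5 mutually dependent; since one of them has fallen, all of them are of no effect. That brings down Clause 5 as well. The remainder continues in force under Clause 6. The provisions still in force are Clause 1, Clause 4, and Clause 6.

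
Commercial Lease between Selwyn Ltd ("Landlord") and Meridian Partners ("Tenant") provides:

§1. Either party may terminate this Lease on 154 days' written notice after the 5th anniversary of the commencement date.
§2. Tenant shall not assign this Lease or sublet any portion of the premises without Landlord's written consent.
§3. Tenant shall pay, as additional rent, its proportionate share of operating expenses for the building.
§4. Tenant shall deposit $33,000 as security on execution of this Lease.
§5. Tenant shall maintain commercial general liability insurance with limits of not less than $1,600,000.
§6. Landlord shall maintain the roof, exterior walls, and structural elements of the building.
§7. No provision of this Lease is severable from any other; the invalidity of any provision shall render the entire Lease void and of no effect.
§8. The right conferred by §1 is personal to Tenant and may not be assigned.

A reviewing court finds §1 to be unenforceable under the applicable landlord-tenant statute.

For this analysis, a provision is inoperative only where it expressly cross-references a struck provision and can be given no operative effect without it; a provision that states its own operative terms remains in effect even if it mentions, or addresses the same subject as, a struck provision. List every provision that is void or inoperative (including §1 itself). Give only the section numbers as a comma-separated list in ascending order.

§1 is struck. §8 merely fixes the non-assignment of §1; with §1 gone it has nothing to operate on and falls away. §7 provides that the Lease is not severable, so the invalidity of any one provision voids the entire Lease. No provision of the Lease survives.

1, 2, 3, 4, 5, 6, 7, 8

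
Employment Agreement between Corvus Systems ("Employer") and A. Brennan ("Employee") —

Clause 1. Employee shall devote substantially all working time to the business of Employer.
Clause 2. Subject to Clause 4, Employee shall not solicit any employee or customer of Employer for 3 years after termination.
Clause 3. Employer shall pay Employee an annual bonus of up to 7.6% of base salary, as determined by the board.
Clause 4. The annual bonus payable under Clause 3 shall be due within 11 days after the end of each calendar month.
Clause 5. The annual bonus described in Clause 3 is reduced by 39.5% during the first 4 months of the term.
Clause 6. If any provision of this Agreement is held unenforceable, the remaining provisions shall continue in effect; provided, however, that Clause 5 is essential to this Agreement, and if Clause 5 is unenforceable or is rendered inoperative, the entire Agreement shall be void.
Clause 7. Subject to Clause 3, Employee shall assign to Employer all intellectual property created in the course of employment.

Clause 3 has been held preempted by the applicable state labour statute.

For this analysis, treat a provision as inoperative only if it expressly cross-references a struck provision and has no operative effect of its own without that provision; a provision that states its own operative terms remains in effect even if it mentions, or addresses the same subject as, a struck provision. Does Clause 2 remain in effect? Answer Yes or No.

No

Clause 3 is struck. The whole of Clause 4 is the payment deadline for the annual bonus, defined by reference to Clause 3, so Clause 4 cannot stand once Clause 3 is removed. Clause 5 operates only by reference to Clause 3, so it falls with Clause 3. Clause 6 makes Clause 5 an essential term, and Clause 5 has been rendered inoperative by the cascade; under Clause 6, the entire Agreement is therefore void. No provision of the Agreement survives. Clause 2 is among the inoperative provisions, so the answer is no.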